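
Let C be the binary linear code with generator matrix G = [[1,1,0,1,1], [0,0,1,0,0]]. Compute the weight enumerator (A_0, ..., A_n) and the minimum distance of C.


Weight distribution: A_0 = 1, A_1 = 1, A_4 = 1, A_5 = 1. Minimum distance d = 1.

Enumerate all 2^2 = 4 messages m ∈ F_2^2.
For each, compute codeword c = mG in F_2^5, then tally its weight.
  m = 00 → c = 00000, weight = 0.
  m = 10 → c = 11011, weight = 4.
  m = 01 → c = 00100, weight = 1.
  m = 11 → c = 11111, weight = 5.
Tally weights:
  weight 0: 1 codewords.
  weight 1: 1 codewords.
  weight 4: 1 codewords.
  weight 5: 1 codewords.
Minimum distance d = smallest w > 0 with A_w > 0 = 1.
Sanity: Σ A_w = 4 = 2^2 = 4 ✓.


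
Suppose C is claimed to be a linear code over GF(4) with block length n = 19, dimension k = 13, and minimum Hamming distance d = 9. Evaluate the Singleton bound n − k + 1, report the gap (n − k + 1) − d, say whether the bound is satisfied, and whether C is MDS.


Singleton RHS = n − k + 1 = 7, slack = -2, bound violated (no such code; not MDS).

Singleton bound: d ≤ n − k + 1.
Here n = 19, k = 13, so n − k + 1 = 7.
Given d = 9, check d ≤ 7: NO.
Slack = (n − k + 1) − d = -2.
The slack is negative: d = 9 exceeds n − k + 1 = 7 by 2, so the Singleton bound is violated and no linear [19, 13, 9]_4 code can exist. In particular it is not MDS (MDS requires d = n − k + 1 exactly).
Description: the claimed parameters are [19, 13, 9]_4; such a code would be impossible (violates the Singleton bound).


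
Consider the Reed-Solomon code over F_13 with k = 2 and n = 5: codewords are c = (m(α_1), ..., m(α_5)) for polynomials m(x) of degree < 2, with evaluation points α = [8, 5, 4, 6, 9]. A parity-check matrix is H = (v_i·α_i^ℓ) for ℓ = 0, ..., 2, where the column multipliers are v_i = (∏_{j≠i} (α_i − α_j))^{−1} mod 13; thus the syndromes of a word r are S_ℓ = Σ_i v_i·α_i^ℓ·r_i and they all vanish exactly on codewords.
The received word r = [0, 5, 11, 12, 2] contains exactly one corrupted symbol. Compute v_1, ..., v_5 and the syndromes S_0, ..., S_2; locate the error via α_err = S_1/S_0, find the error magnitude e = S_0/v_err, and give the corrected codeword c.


S = (1, 9, 3), error at position 5, error magnitude e = 8, c = [0, 5, 11, 12, 7].

Step 1: column multipliers v_i = (∏_{j≠i}(α_i − α_j))^{−1} mod 13.
  i = 1 (α = 8): (8−5)(8−4)(8−6)(8−9) = 3·4·2·(−1) = −24 ≡ 2, so v_1 = 2^{−1} = 7 (mod 13).
  i = 2 (α = 5): (5−8)(5−4)(5−6)(5−9) = (−3)·1·(−1)·(−4) = −12 ≡ 1, so v_2 = 1^{−1} = 1 (mod 13).
  i = 3 (α = 4): (4−8)(4−5)(4−6)(4−9) = (−4)·(−1)·(−2)·(−5) = 40 ≡ 1, so v_3 = 1^{−1} = 1 (mod 13).
  i = 4 (α = 6): (6−8)(6−5)(6−4)(6−9) = (−2)·1·2·(−3) = 12 ≡ 12, so v_4 = 12^{−1} = 12 (mod 13).
  i = 5 (α = 9): (9−8)(9−5)(9−4)(9−6) = 1·4·5·3 = 60 ≡ 8, so v_5 = 8^{−1} = 5 (mod 13).
  v = [7, 1, 1, 12, 5].
Step 2: syndromes of r = [0, 5, 11, 12, 2] (all sums mod 13).
  S_0 = Σ v_i r_i = 7·0 + 1·5 + 1·11 + 12·12 + 5·2 = 170 ≡ 1.
  S_1 = Σ v_i α_i r_i = 7·8·0 + 1·5·5 + 1·4·11 + 12·6·12 + 5·9·2 = 1023 ≡ 9.
  α_i^2 mod 13 = [12, 12, 3, 10, 3].
  S_2 = Σ v_i α_i^2 r_i = 7·12·0 + 1·12·5 + 1·3·11 + 12·10·12 + 5·3·2 = 1563 ≡ 3.
  S = (1, 9, 3) ≠ 0, so r is not a codeword (an error is present).
Step 3: locate the error. For a single error e at position i, S_ℓ = v_i·e·α_i^ℓ, so α_err = S_1/S_0.
  S_0^{−1} = 1^{−1} = 1 (mod 13), so α_err = 9·1 = 9 ≡ 9 = α_5. Error position i = 5.
  Consistency check: S_2/S_1 = 3·3 = 9 ≡ 9 = α_err ✓ (single-error assumption holds).
Step 4: error magnitude e = S_0/v_5 = S_0·∏_{j≠5}(α_5 − α_j) = 1·8 = 8 ≡ 8 (mod 13).
Step 5: correct position 5: c_5 = r_5 − e = 2 − 8 ≡ 7 (mod 13). Hence c = [0, 5, 11, 12, 7].
  Check: interpolating c through the α_i gives m(x) = 9 + 7·x (degree < 2) with m(α_i) = c_i for every i, so c is indeed a codeword.


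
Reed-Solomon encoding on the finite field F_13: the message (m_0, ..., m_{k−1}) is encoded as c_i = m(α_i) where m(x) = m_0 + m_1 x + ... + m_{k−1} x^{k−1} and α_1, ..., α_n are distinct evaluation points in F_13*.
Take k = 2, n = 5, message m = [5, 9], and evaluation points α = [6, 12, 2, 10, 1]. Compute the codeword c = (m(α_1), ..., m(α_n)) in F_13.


c = [7, 9, 10, 4, 1]

Message polynomial: m(x) = 5 + 9·x (mod 13).
For each evaluation point α_i, compute m(α_i) mod 13:
  α_1 = 6: Horner steps 9 → 7, so m(6) = 7.
  α_2 = 12: Horner steps 9 → 9, so m(12) = 9.
  α_3 = 2: Horner steps 9 → 10, so m(2) = 10.
  α_4 = 10: Horner steps 9 → 4, so m(10) = 4.
  α_5 = 1: Horner steps 9 → 1, so m(1) = 1.
Codeword c = [7, 9, 10, 4, 1] ∈ F_13^5.


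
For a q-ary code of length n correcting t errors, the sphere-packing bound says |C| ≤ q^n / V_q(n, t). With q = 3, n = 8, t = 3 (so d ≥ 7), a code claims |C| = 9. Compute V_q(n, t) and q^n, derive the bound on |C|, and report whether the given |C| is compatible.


V_q(n, t) = 577, q^n = 6561, Hamming bound = 11, |C| = 9 ≤ bound (satisfied).

Step 1: Compute V_q(n, t) = Σ_{j=0}^3 C(n, j) (q−1)^j.
  j = 0: C(8,0)·(2)^0 = 1·1 = 1.
  j = 1: C(8,1)·(2)^1 = 8·2 = 16.
  j = 2: C(8,2)·(2)^2 = 28·4 = 112.
  j = 3: C(8,3)·(2)^3 = 56·8 = 448.
  V_q(n, t) = 1 + 16 + 112 + 448 = 577.
Step 2: q^n = 3^8 = 6561.
Step 3: Hamming bound ⌊q^n / V_q(n,t)⌋ = ⌊6561/577⌋ = 11.
Step 4: Compare |C| = 9 to 11: satisfied.
The claimed |C| lies below the Hamming bound.


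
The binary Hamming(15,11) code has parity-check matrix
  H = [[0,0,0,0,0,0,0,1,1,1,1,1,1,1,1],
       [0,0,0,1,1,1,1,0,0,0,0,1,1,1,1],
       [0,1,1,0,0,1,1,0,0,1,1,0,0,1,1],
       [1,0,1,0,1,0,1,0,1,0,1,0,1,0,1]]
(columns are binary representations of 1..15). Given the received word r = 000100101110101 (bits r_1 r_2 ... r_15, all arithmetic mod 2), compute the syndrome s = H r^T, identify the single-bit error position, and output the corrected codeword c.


s = (1, 0, 0, 1)^T, error position = 9, corrected codeword c = 000100100110101

Compute s = H r^T mod 2 one row at a time:
  s_1 = 0 + 1 + 1 + 1 + 0 + 1 + 0 + 1 = 5 ≡ 1 (mod 2).
  s_2 = 1 + 0 + 0 + 1 + 0 + 1 + 0 + 1 = 4 ≡ 0 (mod 2).
  s_3 = 0 + 0 + 0 + 1 + 1 + 1 + 0 + 1 = 4 ≡ 0 (mod 2).
  s_4 = 0 + 0 + 0 + 1 + 1 + 1 + 1 + 1 = 5 ≡ 1 (mod 2).
s = (1, 0, 0, 1)^T — this equals column 9 of H (binary 1001), so error is at position 9.
Correct: flip bit 9 of r = 000100101110101 to get c = 000100100110101.


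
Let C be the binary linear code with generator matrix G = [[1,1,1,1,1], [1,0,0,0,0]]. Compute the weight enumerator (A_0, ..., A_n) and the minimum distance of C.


Weight distribution: A_0 = 1, A_1 = 1, A_4 = 1, A_5 = 1. Minimum distance d = 1.

Enumerate all 2^2 = 4 messages m ∈ F_2^2.
For each, compute codeword c = mG in F_2^5, then tally its weight.
  m = 00 → c = 00000, weight = 0.
  m = 10 → c = 11111, weight = 5.
  m = 01 → c = 10000, weight = 1.
  m = 11 → c = 01111, weight = 4.
Tally weights:
  weight 0: 1 codewords.
  weight 1: 1 codewords.
  weight 4: 1 codewords.
  weight 5: 1 codewords.
Minimum distance d = smallest w > 0 with A_w > 0 = 1.
Sanity: Σ A_w = 4 = 2^2 = 4 ✓.


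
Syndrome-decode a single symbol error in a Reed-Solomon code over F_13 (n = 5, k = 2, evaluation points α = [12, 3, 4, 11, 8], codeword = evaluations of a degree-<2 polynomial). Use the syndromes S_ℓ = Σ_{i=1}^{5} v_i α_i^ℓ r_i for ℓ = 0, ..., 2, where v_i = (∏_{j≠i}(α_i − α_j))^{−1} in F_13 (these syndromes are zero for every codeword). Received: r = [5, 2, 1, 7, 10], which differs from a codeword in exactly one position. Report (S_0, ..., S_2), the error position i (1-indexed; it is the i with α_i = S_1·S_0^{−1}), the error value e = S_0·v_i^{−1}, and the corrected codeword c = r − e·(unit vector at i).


S = (6, 7, 6), error at position 1, error magnitude e = 12, c = [6, 2, 1, 7, 10].

Step 1: column multipliers v_i = (∏_{j≠i}(α_i − α_j))^{−1} mod 13.
  i = 1 (α = 12): (12−3)(12−4)(12−11)(12−8) = 9·8·1·4 = 288 ≡ 2, so v_1 = 2^{−1} = 7 (mod 13).
  i = 2 (α = 3): (3−12)(3−4)(3−11)(3−8) = (−9)·(−1)·(−8)·(−5) = 360 ≡ 9, so v_2 = 9^{−1} = 3 (mod 13).
  i = 3 (α = 4): (4−12)(4−3)(4−11)(4−8) = (−8)·1·(−7)·(−4) = −224 ≡ 10, so v_3 = 10^{−1} = 4 (mod 13).
  i = 4 (α = 11): (11−12)(11−3)(11−4)(11−8) = (−1)·8·7·3 = −168 ≡ 1, so v_4 = 1^{−1} = 1 (mod 13).
  i = 5 (α = 8): (8−12)(8−3)(8−4)(8−11) = (−4)·5·4·(−3) = 240 ≡ 6, so v_5 = 6^{−1} = 11 (mod 13).
  v = [7, 3, 4, 1, 11].
Step 2: syndromes of r = [5, 2, 1, 7, 10] (all sums mod 13).
  S_0 = Σ v_i r_i = 7·5 + 3·2 + 4·1 + 1·7 + 11·10 = 162 ≡ 6.
  S_1 = Σ v_i α_i r_i = 7·12·5 + 3·3·2 + 4·4·1 + 1·11·7 + 11·8·10 = 1411 ≡ 7.
  α_i^2 mod 13 = [1, 9, 3, 4, 12].
  S_2 = Σ v_i α_i^2 r_i = 7·1·5 + 3·9·2 + 4·3·1 + 1·4·7 + 11·12·10 = 1449 ≡ 6.
  S = (6, 7, 6) ≠ 0, so r is not a codeword (an error is present).
Step 3: locate the error. For a single error e at position i, S_ℓ = v_i·e·α_i^ℓ, so α_err = S_1/S_0.
  S_0^{−1} = 6^{−1} = 11 (mod 13), so α_err = 7·11 = 77 ≡ 12 = α_1. Error position i = 1.
  Consistency check: S_2/S_1 = 6·2 = 12 ≡ 12 = α_err ✓ (single-error assumption holds).
Step 4: error magnitude e = S_0/v_1 = S_0·∏_{j≠1}(α_1 − α_j) = 6·2 = 12 ≡ 12 (mod 13).
Step 5: correct position 1: c_1 = r_1 − e = 5 − 12 ≡ 6 (mod 13). Hence c = [6, 2, 1, 7, 10].
  Check: interpolating c through the α_i gives m(x) = 5 + 12·x (degree < 2) with m(α_i) = c_i for every i, so c is indeed a codeword.


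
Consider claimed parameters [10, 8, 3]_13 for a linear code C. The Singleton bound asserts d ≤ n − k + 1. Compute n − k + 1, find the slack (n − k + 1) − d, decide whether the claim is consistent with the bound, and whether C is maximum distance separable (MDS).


Singleton RHS = n − k + 1 = 3, slack = 0, bound satisfied, MDS.

Singleton bound: d ≤ n − k + 1.
Here n = 10, k = 8, so n − k + 1 = 3.
Given d = 3, check d ≤ 3: YES.
Slack = (n − k + 1) − d = 0.
The code is MDS (slack = 0).
Description: the claimed parameters are [10, 8, 3]_13; such a code would be MDS (meets Singleton bound).


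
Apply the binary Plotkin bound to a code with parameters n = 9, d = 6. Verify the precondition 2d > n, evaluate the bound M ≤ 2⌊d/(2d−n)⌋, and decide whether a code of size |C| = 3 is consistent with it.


Plotkin bound M ≤ 4; given |C| = 3 ≤ bound (satisfied).

Check applicability: 2d = 12, n = 9.
2d − n = 3 > 0, so Plotkin applies.
Compute d/(2d−n) = 6/3 ≈ 2.0000.
⌊d/(2d−n)⌋ = 2.
Plotkin bound: M ≤ 2·2 = 4.
Given |C| = 3, check: satisfied.
This |C| is below the Plotkin bound.


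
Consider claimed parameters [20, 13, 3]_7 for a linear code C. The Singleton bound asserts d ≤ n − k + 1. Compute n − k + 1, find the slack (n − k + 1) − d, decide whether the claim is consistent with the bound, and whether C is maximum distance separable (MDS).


Singleton RHS = n − k + 1 = 8, slack = 5, bound satisfied, not MDS.

Singleton bound: d ≤ n − k + 1.
Here n = 20, k = 13, so n − k + 1 = 8.
Given d = 3, check d ≤ 8: YES.
Slack = (n − k + 1) − d = 5.
The code is NOT MDS (slack = 5 > 0).
Description: the claimed parameters are [20, 13, 3]_7; such a code would be non-MDS.


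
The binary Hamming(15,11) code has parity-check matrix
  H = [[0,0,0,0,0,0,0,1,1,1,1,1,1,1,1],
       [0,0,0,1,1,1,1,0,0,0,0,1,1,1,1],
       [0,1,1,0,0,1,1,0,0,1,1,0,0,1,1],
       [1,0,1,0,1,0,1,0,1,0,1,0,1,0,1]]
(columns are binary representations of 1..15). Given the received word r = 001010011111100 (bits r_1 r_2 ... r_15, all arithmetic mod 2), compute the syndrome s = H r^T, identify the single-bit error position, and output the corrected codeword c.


s = (0, 1, 1, 1)^T, error position = 7, corrected codeword c = 001010111111100

Compute s = H r^T mod 2 one row at a time:
  s_1 = 1 + 1 + 1 + 1 + 1 + 1 + 0 + 0 = 6 ≡ 0 (mod 2).
  s_2 = 0 + 1 + 0 + 0 + 1 + 1 + 0 + 0 = 3 ≡ 1 (mod 2).
  s_3 = 0 + 1 + 0 + 0 + 1 + 1 + 0 + 0 = 3 ≡ 1 (mod 2).
  s_4 = 0 + 1 + 1 + 0 + 1 + 1 + 1 + 0 = 5 ≡ 1 (mod 2).
s = (0, 1, 1, 1)^T — this equals column 7 of H (binary 0111), so error is at position 7.
Correct: flip bit 7 of r = 001010011111100 to get c = 001010111111100.


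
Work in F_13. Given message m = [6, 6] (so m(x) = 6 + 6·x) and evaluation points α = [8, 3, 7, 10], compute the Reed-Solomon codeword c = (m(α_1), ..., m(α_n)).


c = [2, 11, 9, 1]

Message polynomial: m(x) = 6 + 6·x (mod 13).
For each evaluation point α_i, compute m(α_i) mod 13:
  α_1 = 8: Horner steps 6 → 2, so m(8) = 2.
  α_2 = 3: Horner steps 6 → 11, so m(3) = 11.
  α_3 = 7: Horner steps 6 → 9, so m(7) = 9.
  α_4 = 10: Horner steps 6 → 1, so m(10) = 1.
Codeword c = [2, 11, 9, 1] ∈ F_13^4.


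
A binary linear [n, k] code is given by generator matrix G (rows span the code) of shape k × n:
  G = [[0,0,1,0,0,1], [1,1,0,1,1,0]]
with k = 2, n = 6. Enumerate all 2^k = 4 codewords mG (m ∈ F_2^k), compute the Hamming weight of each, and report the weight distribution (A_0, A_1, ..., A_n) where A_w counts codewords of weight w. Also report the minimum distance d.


Weight distribution: A_0 = 1, A_2 = 1, A_4 = 1, A_6 = 1. Minimum distance d = 2.

Enumerate all 2^2 = 4 messages m ∈ F_2^2.
For each, compute codeword c = mG in F_2^6, then tally its weight.
  m = 00 → c = 000000, weight = 0.
  m = 10 → c = 001001, weight = 2.
  m = 01 → c = 110110, weight = 4.
  m = 11 → c = 111111, weight = 6.
Tally weights:
  weight 0: 1 codewords.
  weight 2: 1 codewords.
  weight 4: 1 codewords.
  weight 6: 1 codewords.
Minimum distance d = smallest w > 0 with A_w > 0 = 2.
Sanity: Σ A_w = 4 = 2^2 = 4 ✓.


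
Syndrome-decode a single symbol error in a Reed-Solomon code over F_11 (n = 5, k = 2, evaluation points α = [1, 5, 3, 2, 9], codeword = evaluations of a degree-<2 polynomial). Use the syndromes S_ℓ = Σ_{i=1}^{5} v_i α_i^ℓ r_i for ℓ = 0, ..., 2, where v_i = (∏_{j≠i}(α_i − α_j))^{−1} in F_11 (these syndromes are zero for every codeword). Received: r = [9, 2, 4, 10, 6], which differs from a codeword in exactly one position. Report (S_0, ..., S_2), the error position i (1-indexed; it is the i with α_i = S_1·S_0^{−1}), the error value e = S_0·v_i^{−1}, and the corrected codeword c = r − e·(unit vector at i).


S = (2, 6, 7), error at position 3, error magnitude e = 4, c = [9, 2, 0, 10, 6].

Step 1: column multipliers v_i = (∏_{j≠i}(α_i − α_j))^{−1} mod 11.
  i = 1 (α = 1): (1−5)(1−3)(1−2)(1−9) = (−4)·(−2)·(−1)·(−8) = 64 ≡ 9, so v_1 = 9^{−1} = 5 (mod 11).
  i = 2 (α = 5): (5−1)(5−3)(5−2)(5−9) = 4·2·3·(−4) = −96 ≡ 3, so v_2 = 3^{−1} = 4 (mod 11).
  i = 3 (α = 3): (3−1)(3−5)(3−2)(3−9) = 2·(−2)·1·(−6) = 24 ≡ 2, so v_3 = 2^{−1} = 6 (mod 11).
  i = 4 (α = 2): (2−1)(2−5)(2−3)(2−9) = 1·(−3)·(−1)·(−7) = −21 ≡ 1, so v_4 = 1^{−1} = 1 (mod 11).
  i = 5 (α = 9): (9−1)(9−5)(9−3)(9−2) = 8·4·6·7 = 1344 ≡ 2, so v_5 = 2^{−1} = 6 (mod 11).
  v = [5, 4, 6, 1, 6].
Step 2: syndromes of r = [9, 2, 4, 10, 6] (all sums mod 11).
  S_0 = Σ v_i r_i = 5·9 + 4·2 + 6·4 + 1·10 + 6·6 = 123 ≡ 2.
  S_1 = Σ v_i α_i r_i = 5·1·9 + 4·5·2 + 6·3·4 + 1·2·10 + 6·9·6 = 501 ≡ 6.
  α_i^2 mod 11 = [1, 3, 9, 4, 4].
  S_2 = Σ v_i α_i^2 r_i = 5·1·9 + 4·3·2 + 6·9·4 + 1·4·10 + 6·4·6 = 469 ≡ 7.
  S = (2, 6, 7) ≠ 0, so r is not a codeword (an error is present).
Step 3: locate the error. For a single error e at position i, S_ℓ = v_i·e·α_i^ℓ, so α_err = S_1/S_0.
  S_0^{−1} = 2^{−1} = 6 (mod 11), so α_err = 6·6 = 36 ≡ 3 = α_3. Error position i = 3.
  Consistency check: S_2/S_1 = 7·2 = 14 ≡ 3 = α_err ✓ (single-error assumption holds).
Step 4: error magnitude e = S_0/v_3 = S_0·∏_{j≠3}(α_3 − α_j) = 2·2 = 4 ≡ 4 (mod 11).
Step 5: correct position 3: c_3 = r_3 − e = 4 − 4 ≡ 0 (mod 11). Hence c = [9, 2, 0, 10, 6].
  Check: interpolating c through the α_i gives m(x) = 8 + 1·x (degree < 2) with m(α_i) = c_i for every i, so c is indeed a codeword.


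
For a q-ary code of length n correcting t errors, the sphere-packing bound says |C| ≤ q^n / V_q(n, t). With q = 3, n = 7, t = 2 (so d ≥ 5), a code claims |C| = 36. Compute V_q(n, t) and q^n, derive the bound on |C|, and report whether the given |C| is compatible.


V_q(n, t) = 99, q^n = 2187, Hamming bound = 22, |C| = 36 > bound (violated).

Step 1: Compute V_q(n, t) = Σ_{j=0}^2 C(n, j) (q−1)^j.
  j = 0: C(7,0)·(2)^0 = 1·1 = 1.
  j = 1: C(7,1)·(2)^1 = 7·2 = 14.
  j = 2: C(7,2)·(2)^2 = 21·4 = 84.
  V_q(n, t) = 1 + 14 + 84 = 99.
Step 2: q^n = 3^7 = 2187.
Step 3: Hamming bound ⌊q^n / V_q(n,t)⌋ = ⌊2187/99⌋ = 22.
Step 4: Compare |C| = 36 to 22: violated.
The claimed |C| lies above the Hamming bound, so no 3-ary code of length 7 with d ≥ 5 can have 36 codewords.


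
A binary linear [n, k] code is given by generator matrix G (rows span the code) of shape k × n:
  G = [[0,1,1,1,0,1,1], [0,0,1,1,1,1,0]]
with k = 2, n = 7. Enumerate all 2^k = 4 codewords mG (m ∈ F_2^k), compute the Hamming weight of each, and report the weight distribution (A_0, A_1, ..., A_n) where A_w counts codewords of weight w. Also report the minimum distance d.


Weight distribution: A_0 = 1, A_3 = 1, A_4 = 1, A_5 = 1. Minimum distance d = 3.

Enumerate all 2^2 = 4 messages m ∈ F_2^2.
For each, compute codeword c = mG in F_2^7, then tally its weight.
  m = 00 → c = 0000000, weight = 0.
  m = 10 → c = 0111011, weight = 5.
  m = 01 → c = 0011110, weight = 4.
  m = 11 → c = 0100101, weight = 3.
Tally weights:
  weight 0: 1 codewords.
  weight 3: 1 codewords.
  weight 4: 1 codewords.
  weight 5: 1 codewords.
Minimum distance d = smallest w > 0 with A_w > 0 = 3.
Sanity: Σ A_w = 4 = 2^2 = 4 ✓.


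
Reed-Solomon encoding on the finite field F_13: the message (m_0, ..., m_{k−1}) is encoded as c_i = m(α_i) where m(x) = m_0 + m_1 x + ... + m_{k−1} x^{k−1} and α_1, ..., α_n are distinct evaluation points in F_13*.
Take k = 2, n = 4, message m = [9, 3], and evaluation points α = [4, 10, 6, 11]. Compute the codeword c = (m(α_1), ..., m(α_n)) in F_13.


c = [8, 0, 1, 3]

Message polynomial: m(x) = 9 + 3·x (mod 13).
For each evaluation point α_i, compute m(α_i) mod 13:
  α_1 = 4: Horner steps 3 → 8, so m(4) = 8.
  α_2 = 10: Horner steps 3 → 0, so m(10) = 0.
  α_3 = 6: Horner steps 3 → 1, so m(6) = 1.
  α_4 = 11: Horner steps 3 → 3, so m(11) = 3.
Codeword c = [8, 0, 1, 3] ∈ F_13^4.


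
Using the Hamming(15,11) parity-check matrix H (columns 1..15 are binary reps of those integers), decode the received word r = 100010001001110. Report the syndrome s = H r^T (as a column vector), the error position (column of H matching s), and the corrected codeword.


s = (0, 0, 1, 0)^T, error position = 2, corrected codeword c = 110010001001110

Compute s = H r^T mod 2 one row at a time:
  s_1 = 0 + 1 + 0 + 0 + 1 + 1 + 1 + 0 = 4 ≡ 0 (mod 2).
  s_2 = 0 + 1 + 0 + 0 + 1 + 1 + 1 + 0 = 4 ≡ 0 (mod 2).
  s_3 = 0 + 0 + 0 + 0 + 0 + 0 + 1 + 0 = 1 ≡ 1 (mod 2).
  s_4 = 1 + 0 + 1 + 0 + 1 + 0 + 1 + 0 = 4 ≡ 0 (mod 2).
s = (0, 0, 1, 0)^T — this equals column 2 of H (binary 0010), so error is at position 2.
Correct: flip bit 2 of r = 100010001001110 to get c = 110010001001110.


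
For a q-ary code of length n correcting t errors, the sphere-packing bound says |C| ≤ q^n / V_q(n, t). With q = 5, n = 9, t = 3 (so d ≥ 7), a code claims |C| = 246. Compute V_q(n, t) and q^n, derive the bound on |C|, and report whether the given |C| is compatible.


V_q(n, t) = 5989, q^n = 1953125, Hamming bound = 326, |C| = 246 ≤ bound (satisfied).

Step 1: Compute V_q(n, t) = Σ_{j=0}^3 C(n, j) (q−1)^j.
  j = 0: C(9,0)·(4)^0 = 1·1 = 1.
  j = 1: C(9,1)·(4)^1 = 9·4 = 36.
  j = 2: C(9,2)·(4)^2 = 36·16 = 576.
  j = 3: C(9,3)·(4)^3 = 84·64 = 5376.
  V_q(n, t) = 1 + 36 + 576 + 5376 = 5989.
Step 2: q^n = 5^9 = 1953125.
Step 3: Hamming bound ⌊q^n / V_q(n,t)⌋ = ⌊1953125/5989⌋ = 326.
Step 4: Compare |C| = 246 to 326: satisfied.
The claimed |C| lies below the Hamming bound.


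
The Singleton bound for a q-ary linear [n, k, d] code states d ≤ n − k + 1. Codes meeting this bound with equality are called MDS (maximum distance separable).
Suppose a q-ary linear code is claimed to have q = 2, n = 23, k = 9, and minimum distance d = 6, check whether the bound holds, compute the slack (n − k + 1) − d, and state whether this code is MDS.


Singleton RHS = n − k + 1 = 15, slack = 9, bound satisfied, not MDS.

Singleton bound: d ≤ n − k + 1.
Here n = 23, k = 9, so n − k + 1 = 15.
Given d = 6, check d ≤ 15: YES.
Slack = (n − k + 1) − d = 9.
The code is NOT MDS (slack = 9 > 0).
Description: the claimed parameters are [23, 9, 6]_2; such a code would be non-MDS.


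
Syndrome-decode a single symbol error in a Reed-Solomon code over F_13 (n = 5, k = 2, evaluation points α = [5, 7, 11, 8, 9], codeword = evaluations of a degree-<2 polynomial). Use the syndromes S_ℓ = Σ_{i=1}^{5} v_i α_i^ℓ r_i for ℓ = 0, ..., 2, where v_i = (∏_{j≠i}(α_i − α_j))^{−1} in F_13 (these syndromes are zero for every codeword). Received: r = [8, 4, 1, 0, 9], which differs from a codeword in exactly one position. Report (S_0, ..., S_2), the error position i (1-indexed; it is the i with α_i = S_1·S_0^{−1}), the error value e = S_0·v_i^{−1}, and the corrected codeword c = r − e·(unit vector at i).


S = (9, 6, 4), error at position 1, error magnitude e = 9, c = [12, 4, 1, 0, 9].

Step 1: column multipliers v_i = (∏_{j≠i}(α_i − α_j))^{−1} mod 13.
  i = 1 (α = 5): (5−7)(5−11)(5−8)(5−9) = (−2)·(−6)·(−3)·(−4) = 144 ≡ 1, so v_1 = 1^{−1} = 1 (mod 13).
  i = 2 (α = 7): (7−5)(7−11)(7−8)(7−9) = 2·(−4)·(−1)·(−2) = −16 ≡ 10, so v_2 = 10^{−1} = 4 (mod 13).
  i = 3 (α = 11): (11−5)(11−7)(11−8)(11−9) = 6·4·3·2 = 144 ≡ 1, so v_3 = 1^{−1} = 1 (mod 13).
  i = 4 (α = 8): (8−5)(8−7)(8−11)(8−9) = 3·1·(−3)·(−1) = 9 ≡ 9, so v_4 = 9^{−1} = 3 (mod 13).
  i = 5 (α = 9): (9−5)(9−7)(9−11)(9−8) = 4·2·(−2)·1 = −16 ≡ 10, so v_5 = 10^{−1} = 4 (mod 13).
  v = [1, 4, 1, 3, 4].
Step 2: syndromes of r = [8, 4, 1, 0, 9] (all sums mod 13).
  S_0 = Σ v_i r_i = 1·8 + 4·4 + 1·1 + 3·0 + 4·9 = 61 ≡ 9.
  S_1 = Σ v_i α_i r_i = 1·5·8 + 4·7·4 + 1·11·1 + 3·8·0 + 4·9·9 = 487 ≡ 6.
  α_i^2 mod 13 = [12, 10, 4, 12, 3].
  S_2 = Σ v_i α_i^2 r_i = 1·12·8 + 4·10·4 + 1·4·1 + 3·12·0 + 4·3·9 = 368 ≡ 4.
  S = (9, 6, 4) ≠ 0, so r is not a codeword (an error is present).
Step 3: locate the error. For a single error e at position i, S_ℓ = v_i·e·α_i^ℓ, so α_err = S_1/S_0.
  S_0^{−1} = 9^{−1} = 3 (mod 13), so α_err = 6·3 = 18 ≡ 5 = α_1. Error position i = 1.
  Consistency check: S_2/S_1 = 4·11 = 44 ≡ 5 = α_err ✓ (single-error assumption holds).
Step 4: error magnitude e = S_0/v_1 = S_0·∏_{j≠1}(α_1 − α_j) = 9·1 = 9 ≡ 9 (mod 13).
Step 5: correct position 1: c_1 = r_1 − e = 8 − 9 ≡ 12 (mod 13). Hence c = [12, 4, 1, 0, 9].
  Check: interpolating c through the α_i gives m(x) = 6 + 9·x (degree < 2) with m(α_i) = c_i for every i, so c is indeed a codeword.


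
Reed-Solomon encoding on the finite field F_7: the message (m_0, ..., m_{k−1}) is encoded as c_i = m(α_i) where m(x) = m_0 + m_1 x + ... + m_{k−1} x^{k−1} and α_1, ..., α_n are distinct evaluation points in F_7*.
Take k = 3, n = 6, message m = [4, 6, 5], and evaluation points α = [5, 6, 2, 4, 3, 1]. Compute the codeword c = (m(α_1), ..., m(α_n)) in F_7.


c = [5, 3, 1, 3, 4, 1]

Message polynomial: m(x) = 4 + 6·x + 5·x^2 (mod 7).
For each evaluation point α_i, compute m(α_i) mod 7:
  α_1 = 5: Horner steps 5 → 3 → 5, so m(5) = 5.
  α_2 = 6: Horner steps 5 → 1 → 3, so m(6) = 3.
  α_3 = 2: Horner steps 5 → 2 → 1, so m(2) = 1.
  α_4 = 4: Horner steps 5 → 5 → 3, so m(4) = 3.
  α_5 = 3: Horner steps 5 → 0 → 4, so m(3) = 4.
  α_6 = 1: Horner steps 5 → 4 → 1, so m(1) = 1.
Codeword c = [5, 3, 1, 3, 4, 1] ∈ F_7^6.


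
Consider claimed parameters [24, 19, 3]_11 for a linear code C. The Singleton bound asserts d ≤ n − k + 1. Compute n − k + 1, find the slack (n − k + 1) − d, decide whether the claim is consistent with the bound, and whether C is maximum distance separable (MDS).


Singleton RHS = n − k + 1 = 6, slack = 3, bound satisfied, not MDS.

Singleton bound: d ≤ n − k + 1.
Here n = 24, k = 19, so n − k + 1 = 6.
Given d = 3, check d ≤ 6: YES.
Slack = (n − k + 1) − d = 3.
The code is NOT MDS (slack = 3 > 0).
Description: the claimed parameters are [24, 19, 3]_11; such a code would be non-MDS.


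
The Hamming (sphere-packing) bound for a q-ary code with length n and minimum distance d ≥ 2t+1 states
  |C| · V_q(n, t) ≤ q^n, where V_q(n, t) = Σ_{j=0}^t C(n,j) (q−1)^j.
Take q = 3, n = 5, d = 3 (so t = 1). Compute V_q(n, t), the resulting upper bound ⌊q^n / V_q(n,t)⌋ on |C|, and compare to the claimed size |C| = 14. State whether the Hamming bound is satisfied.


V_q(n, t) = 11, q^n = 243, Hamming bound = 22, |C| = 14 ≤ bound (satisfied).

Step 1: Compute V_q(n, t) = Σ_{j=0}^1 C(n, j) (q−1)^j.
  j = 0: C(5,0)·(2)^0 = 1·1 = 1.
  j = 1: C(5,1)·(2)^1 = 5·2 = 10.
  V_q(n, t) = 1 + 10 = 11.
Step 2: q^n = 3^5 = 243.
Step 3: Hamming bound ⌊q^n / V_q(n,t)⌋ = ⌊243/11⌋ = 22.
Step 4: Compare |C| = 14 to 22: satisfied.
The claimed |C| lies below the Hamming bound.


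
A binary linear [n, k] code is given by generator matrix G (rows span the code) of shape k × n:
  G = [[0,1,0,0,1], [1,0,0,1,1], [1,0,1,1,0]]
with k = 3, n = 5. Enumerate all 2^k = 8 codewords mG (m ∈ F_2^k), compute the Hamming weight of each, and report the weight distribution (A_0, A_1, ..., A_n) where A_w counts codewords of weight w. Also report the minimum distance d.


Weight distribution: A_0 = 1, A_2 = 3, A_3 = 3, A_5 = 1. Minimum distance d = 2.

Enumerate all 2^3 = 8 messages m ∈ F_2^3.
For each, compute codeword c = mG in F_2^5, then tally its weight.
  m = 000 → c = 00000, weight = 0.
  m = 100 → c = 01001, weight = 2.
  m = 010 → c = 10011, weight = 3.
  m = 110 → c = 11010, weight = 3.
  m = 001 → c = 10110, weight = 3.
  m = 101 → c = 11111, weight = 5.
  m = 011 → c = 00101, weight = 2.
  m = 111 → c = 01100, weight = 2.
Tally weights:
  weight 0: 1 codewords.
  weight 2: 3 codewords.
  weight 3: 3 codewords.
  weight 5: 1 codewords.
Minimum distance d = smallest w > 0 with A_w > 0 = 2.
Sanity: Σ A_w = 8 = 2^3 = 8 ✓.


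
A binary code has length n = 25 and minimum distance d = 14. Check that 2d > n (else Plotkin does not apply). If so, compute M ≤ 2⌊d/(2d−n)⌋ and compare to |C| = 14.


Plotkin bound M ≤ 8; given |C| = 14 > bound (violated).

Check applicability: 2d = 28, n = 25.
2d − n = 3 > 0, so Plotkin applies.
Compute d/(2d−n) = 14/3 ≈ 4.6667.
⌊d/(2d−n)⌋ = 4.
Plotkin bound: M ≤ 2·4 = 8.
Given |C| = 14, check: VIOLATED.
This |C| is above the Plotkin bound, so no binary code with n = 25, d = 14 and 14 codewords exists.


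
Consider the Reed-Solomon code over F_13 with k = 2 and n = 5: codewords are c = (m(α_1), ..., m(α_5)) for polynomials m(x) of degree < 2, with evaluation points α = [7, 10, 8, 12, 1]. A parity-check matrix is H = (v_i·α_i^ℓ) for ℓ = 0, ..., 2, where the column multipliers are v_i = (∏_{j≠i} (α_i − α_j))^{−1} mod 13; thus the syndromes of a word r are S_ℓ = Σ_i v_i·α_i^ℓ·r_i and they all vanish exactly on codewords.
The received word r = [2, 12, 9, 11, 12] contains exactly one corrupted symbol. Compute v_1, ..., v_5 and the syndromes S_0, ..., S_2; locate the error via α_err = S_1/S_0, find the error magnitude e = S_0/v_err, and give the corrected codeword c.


S = (6, 8, 2), error at position 2, error magnitude e = 2, c = [2, 10, 9, 11, 12].

Step 1: column multipliers v_i = (∏_{j≠i}(α_i − α_j))^{−1} mod 13.
  i = 1 (α = 7): (7−10)(7−8)(7−12)(7−1) = (−3)·(−1)·(−5)·6 = −90 ≡ 1, so v_1 = 1^{−1} = 1 (mod 13).
  i = 2 (α = 10): (10−7)(10−8)(10−12)(10−1) = 3·2·(−2)·9 = −108 ≡ 9, so v_2 = 9^{−1} = 3 (mod 13).
  i = 3 (α = 8): (8−7)(8−10)(8−12)(8−1) = 1·(−2)·(−4)·7 = 56 ≡ 4, so v_3 = 4^{−1} = 10 (mod 13).
  i = 4 (α = 12): (12−7)(12−10)(12−8)(12−1) = 5·2·4·11 = 440 ≡ 11, so v_4 = 11^{−1} = 6 (mod 13).
  i = 5 (α = 1): (1−7)(1−10)(1−8)(1−12) = (−6)·(−9)·(−7)·(−11) = 4158 ≡ 11, so v_5 = 11^{−1} = 6 (mod 13).
  v = [1, 3, 10, 6, 6].
Step 2: syndromes of r = [2, 12, 9, 11, 12] (all sums mod 13).
  S_0 = Σ v_i r_i = 1·2 + 3·12 + 10·9 + 6·11 + 6·12 = 266 ≡ 6.
  S_1 = Σ v_i α_i r_i = 1·7·2 + 3·10·12 + 10·8·9 + 6·12·11 + 6·1·12 = 1958 ≡ 8.
  α_i^2 mod 13 = [10, 9, 12, 1, 1].
  S_2 = Σ v_i α_i^2 r_i = 1·10·2 + 3·9·12 + 10·12·9 + 6·1·11 + 6·1·12 = 1562 ≡ 2.
  S = (6, 8, 2) ≠ 0, so r is not a codeword (an error is present).
Step 3: locate the error. For a single error e at position i, S_ℓ = v_i·e·α_i^ℓ, so α_err = S_1/S_0.
  S_0^{−1} = 6^{−1} = 11 (mod 13), so α_err = 8·11 = 88 ≡ 10 = α_2. Error position i = 2.
  Consistency check: S_2/S_1 = 2·5 = 10 ≡ 10 = α_err ✓ (single-error assumption holds).
Step 4: error magnitude e = S_0/v_2 = S_0·∏_{j≠2}(α_2 − α_j) = 6·9 = 54 ≡ 2 (mod 13).
Step 5: correct position 2: c_2 = r_2 − e = 12 − 2 ≡ 10 (mod 13). Hence c = [2, 10, 9, 11, 12].
  Check: interpolating c through the α_i gives m(x) = 5 + 7·x (degree < 2) with m(α_i) = c_i for every i, so c is indeed a codeword.


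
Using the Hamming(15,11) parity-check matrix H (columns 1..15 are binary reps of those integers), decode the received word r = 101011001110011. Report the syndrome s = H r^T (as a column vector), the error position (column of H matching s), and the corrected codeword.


s = (1, 0, 0, 0)^T, error position = 8, corrected codeword c = 101011011110011

Compute s = H r^T mod 2 one row at a time:
  s_1 = 0 + 1 + 1 + 1 + 0 + 0 + 1 + 1 = 5 ≡ 1 (mod 2).
  s_2 = 0 + 1 + 1 + 0 + 0 + 0 + 1 + 1 = 4 ≡ 0 (mod 2).
  s_3 = 0 + 1 + 1 + 0 + 1 + 1 + 1 + 1 = 6 ≡ 0 (mod 2).
  s_4 = 1 + 1 + 1 + 0 + 1 + 1 + 0 + 1 = 6 ≡ 0 (mod 2).
s = (1, 0, 0, 0)^T — this equals column 8 of H (binary 1000), so error is at position 8.
Correct: flip bit 8 of r = 101011001110011 to get c = 101011011110011.


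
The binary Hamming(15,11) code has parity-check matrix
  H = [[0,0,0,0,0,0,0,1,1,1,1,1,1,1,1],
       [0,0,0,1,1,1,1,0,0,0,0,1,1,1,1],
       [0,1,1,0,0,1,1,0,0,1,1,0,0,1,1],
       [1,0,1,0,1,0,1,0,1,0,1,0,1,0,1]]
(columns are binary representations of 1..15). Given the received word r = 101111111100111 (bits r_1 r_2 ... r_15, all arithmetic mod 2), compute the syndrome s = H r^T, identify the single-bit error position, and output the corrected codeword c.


s = (0, 1, 0, 1)^T, error position = 5, corrected codeword c = 101101111100111

Compute s = H r^T mod 2 one row at a time:
  s_1 = 1 + 1 + 1 + 0 + 0 + 1 + 1 + 1 = 6 ≡ 0 (mod 2).
  s_2 = 1 + 1 + 1 + 1 + 0 + 1 + 1 + 1 = 7 ≡ 1 (mod 2).
  s_3 = 0 + 1 + 1 + 1 + 1 + 0 + 1 + 1 = 6 ≡ 0 (mod 2).
  s_4 = 1 + 1 + 1 + 1 + 1 + 0 + 1 + 1 = 7 ≡ 1 (mod 2).
s = (0, 1, 0, 1)^T — this equals column 5 of H (binary 0101), so error is at position 5.
Correct: flip bit 5 of r = 101111111100111 to get c = 101101111100111.


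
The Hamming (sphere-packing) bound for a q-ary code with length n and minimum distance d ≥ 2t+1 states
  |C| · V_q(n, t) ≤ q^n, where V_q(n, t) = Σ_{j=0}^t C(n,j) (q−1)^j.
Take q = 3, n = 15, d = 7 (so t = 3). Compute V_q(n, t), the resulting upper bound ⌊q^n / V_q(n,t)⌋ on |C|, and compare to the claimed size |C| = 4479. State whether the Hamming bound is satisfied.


V_q(n, t) = 4091, q^n = 14348907, Hamming bound = 3507, |C| = 4479 > bound (violated).

Step 1: Compute V_q(n, t) = Σ_{j=0}^3 C(n, j) (q−1)^j.
  j = 0: C(15,0)·(2)^0 = 1·1 = 1.
  j = 1: C(15,1)·(2)^1 = 15·2 = 30.
  j = 2: C(15,2)·(2)^2 = 105·4 = 420.
  j = 3: C(15,3)·(2)^3 = 455·8 = 3640.
  V_q(n, t) = 1 + 30 + 420 + 3640 = 4091.
Step 2: q^n = 3^15 = 14348907.
Step 3: Hamming bound ⌊q^n / V_q(n,t)⌋ = ⌊14348907/4091⌋ = 3507.
Step 4: Compare |C| = 4479 to 3507: violated.
The claimed |C| lies above the Hamming bound, so no 3-ary code of length 15 with d ≥ 7 can have 4479 codewords.


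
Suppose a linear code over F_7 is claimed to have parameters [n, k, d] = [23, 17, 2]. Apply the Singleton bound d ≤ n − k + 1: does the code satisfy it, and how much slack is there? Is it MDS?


Singleton RHS = n − k + 1 = 7, slack = 5, bound satisfied, not MDS.

Singleton bound: d ≤ n − k + 1.
Here n = 23, k = 17, so n − k + 1 = 7.
Given d = 2, check d ≤ 7: YES.
Slack = (n − k + 1) − d = 5.
The code is NOT MDS (slack = 5 > 0).
Description: the claimed parameters are [23, 17, 2]_7; such a code would be non-MDS.


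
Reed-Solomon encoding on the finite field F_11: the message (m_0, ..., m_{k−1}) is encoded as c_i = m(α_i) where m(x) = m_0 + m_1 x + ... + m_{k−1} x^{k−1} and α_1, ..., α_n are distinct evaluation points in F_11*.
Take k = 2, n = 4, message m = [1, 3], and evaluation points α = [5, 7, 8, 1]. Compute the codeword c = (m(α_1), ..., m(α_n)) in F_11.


c = [5, 0, 3, 4]

Message polynomial: m(x) = 1 + 3·x (mod 11).
For each evaluation point α_i, compute m(α_i) mod 11:
  α_1 = 5: Horner steps 3 → 5, so m(5) = 5.
  α_2 = 7: Horner steps 3 → 0, so m(7) = 0.
  α_3 = 8: Horner steps 3 → 3, so m(8) = 3.
  α_4 = 1: Horner steps 3 → 4, so m(1) = 4.
Codeword c = [5, 0, 3, 4] ∈ F_11^4.


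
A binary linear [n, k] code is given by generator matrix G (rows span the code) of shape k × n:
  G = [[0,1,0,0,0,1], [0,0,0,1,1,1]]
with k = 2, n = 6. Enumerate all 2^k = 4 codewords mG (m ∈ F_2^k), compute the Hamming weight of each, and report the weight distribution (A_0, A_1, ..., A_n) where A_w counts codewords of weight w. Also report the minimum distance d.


Weight distribution: A_0 = 1, A_2 = 1, A_3 = 2. Minimum distance d = 2.

Enumerate all 2^2 = 4 messages m ∈ F_2^2.
For each, compute codeword c = mG in F_2^6, then tally its weight.
  m = 00 → c = 000000, weight = 0.
  m = 10 → c = 010001, weight = 2.
  m = 01 → c = 000111, weight = 3.
  m = 11 → c = 010110, weight = 3.
Tally weights:
  weight 0: 1 codewords.
  weight 2: 1 codewords.
  weight 3: 2 codewords.
Minimum distance d = smallest w > 0 with A_w > 0 = 2.
Sanity: Σ A_w = 4 = 2^2 = 4 ✓.


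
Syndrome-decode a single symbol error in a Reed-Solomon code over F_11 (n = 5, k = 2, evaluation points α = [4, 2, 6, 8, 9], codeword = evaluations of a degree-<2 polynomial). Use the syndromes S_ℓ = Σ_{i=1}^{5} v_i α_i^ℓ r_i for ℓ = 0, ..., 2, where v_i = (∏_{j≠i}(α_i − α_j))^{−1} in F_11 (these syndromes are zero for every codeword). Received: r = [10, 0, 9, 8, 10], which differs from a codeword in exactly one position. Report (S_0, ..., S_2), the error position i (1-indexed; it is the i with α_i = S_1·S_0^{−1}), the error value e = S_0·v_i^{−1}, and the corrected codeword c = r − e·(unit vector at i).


S = (5, 1, 9), error at position 5, error magnitude e = 8, c = [10, 0, 9, 8, 2].

Step 1: column multipliers v_i = (∏_{j≠i}(α_i − α_j))^{−1} mod 11.
  i = 1 (α = 4): (4−2)(4−6)(4−8)(4−9) = 2·(−2)·(−4)·(−5) = −80 ≡ 8, so v_1 = 8^{−1} = 7 (mod 11).
  i = 2 (α = 2): (2−4)(2−6)(2−8)(2−9) = (−2)·(−4)·(−6)·(−7) = 336 ≡ 6, so v_2 = 6^{−1} = 2 (mod 11).
  i = 3 (α = 6): (6−4)(6−2)(6−8)(6−9) = 2·4·(−2)·(−3) = 48 ≡ 4, so v_3 = 4^{−1} = 3 (mod 11).
  i = 4 (α = 8): (8−4)(8−2)(8−6)(8−9) = 4·6·2·(−1) = −48 ≡ 7, so v_4 = 7^{−1} = 8 (mod 11).
  i = 5 (α = 9): (9−4)(9−2)(9−6)(9−8) = 5·7·3·1 = 105 ≡ 6, so v_5 = 6^{−1} = 2 (mod 11).
  v = [7, 2, 3, 8, 2].
Step 2: syndromes of r = [10, 0, 9, 8, 10] (all sums mod 11).
  S_0 = Σ v_i r_i = 7·10 + 2·0 + 3·9 + 8·8 + 2·10 = 181 ≡ 5.
  S_1 = Σ v_i α_i r_i = 7·4·10 + 2·2·0 + 3·6·9 + 8·8·8 + 2·9·10 = 1134 ≡ 1.
  α_i^2 mod 11 = [5, 4, 3, 9, 4].
  S_2 = Σ v_i α_i^2 r_i = 7·5·10 + 2·4·0 + 3·3·9 + 8·9·8 + 2·4·10 = 1087 ≡ 9.
  S = (5, 1, 9) ≠ 0, so r is not a codeword (an error is present).
Step 3: locate the error. For a single error e at position i, S_ℓ = v_i·e·α_i^ℓ, so α_err = S_1/S_0.
  S_0^{−1} = 5^{−1} = 9 (mod 11), so α_err = 1·9 = 9 ≡ 9 = α_5. Error position i = 5.
  Consistency check: S_2/S_1 = 9·1 = 9 ≡ 9 = α_err ✓ (single-error assumption holds).
Step 4: error magnitude e = S_0/v_5 = S_0·∏_{j≠5}(α_5 − α_j) = 5·6 = 30 ≡ 8 (mod 11).
Step 5: correct position 5: c_5 = r_5 − e = 10 − 8 ≡ 2 (mod 11). Hence c = [10, 0, 9, 8, 2].
  Check: interpolating c through the α_i gives m(x) = 1 + 5·x (degree < 2) with m(α_i) = c_i for every i, so c is indeed a codeword.


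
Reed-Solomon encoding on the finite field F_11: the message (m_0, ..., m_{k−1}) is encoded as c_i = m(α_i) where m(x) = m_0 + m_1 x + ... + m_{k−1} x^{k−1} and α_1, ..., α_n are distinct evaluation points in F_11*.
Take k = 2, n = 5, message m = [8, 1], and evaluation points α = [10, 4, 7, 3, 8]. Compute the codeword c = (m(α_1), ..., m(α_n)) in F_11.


c = [7, 1, 4, 0, 5]

Message polynomial: m(x) = 8 + 1·x (mod 11).
For each evaluation point α_i, compute m(α_i) mod 11:
  α_1 = 10: Horner steps 1 → 7, so m(10) = 7.
  α_2 = 4: Horner steps 1 → 1, so m(4) = 1.
  α_3 = 7: Horner steps 1 → 4, so m(7) = 4.
  α_4 = 3: Horner steps 1 → 0, so m(3) = 0.
  α_5 = 8: Horner steps 1 → 5, so m(8) = 5.
Codeword c = [7, 1, 4, 0, 5] ∈ F_11^5.


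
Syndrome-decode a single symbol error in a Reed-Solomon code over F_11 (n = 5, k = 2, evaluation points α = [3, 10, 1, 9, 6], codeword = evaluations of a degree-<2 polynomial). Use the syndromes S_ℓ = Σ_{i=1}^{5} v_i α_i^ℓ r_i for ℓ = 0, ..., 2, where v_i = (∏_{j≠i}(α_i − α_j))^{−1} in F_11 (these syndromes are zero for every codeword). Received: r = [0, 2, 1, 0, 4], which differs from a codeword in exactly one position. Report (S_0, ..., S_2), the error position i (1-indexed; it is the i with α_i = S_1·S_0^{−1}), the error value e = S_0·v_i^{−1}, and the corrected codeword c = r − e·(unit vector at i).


S = (8, 6, 10), error at position 4, error magnitude e = 3, c = [0, 2, 1, 8, 4].

Step 1: column multipliers v_i = (∏_{j≠i}(α_i − α_j))^{−1} mod 11.
  i = 1 (α = 3): (3−10)(3−1)(3−9)(3−6) = (−7)·2·(−6)·(−3) = −252 ≡ 1, so v_1 = 1^{−1} = 1 (mod 11).
  i = 2 (α = 10): (10−3)(10−1)(10−9)(10−6) = 7·9·1·4 = 252 ≡ 10, so v_2 = 10^{−1} = 10 (mod 11).
  i = 3 (α = 1): (1−3)(1−10)(1−9)(1−6) = (−2)·(−9)·(−8)·(−5) = 720 ≡ 5, so v_3 = 5^{−1} = 9 (mod 11).
  i = 4 (α = 9): (9−3)(9−10)(9−1)(9−6) = 6·(−1)·8·3 = −144 ≡ 10, so v_4 = 10^{−1} = 10 (mod 11).
  i = 5 (α = 6): (6−3)(6−10)(6−1)(6−9) = 3·(−4)·5·(−3) = 180 ≡ 4, so v_5 = 4^{−1} = 3 (mod 11).
  v = [1, 10, 9, 10, 3].
Step 2: syndromes of r = [0, 2, 1, 0, 4] (all sums mod 11).
  S_0 = Σ v_i r_i = 1·0 + 10·2 + 9·1 + 10·0 + 3·4 = 41 ≡ 8.
  S_1 = Σ v_i α_i r_i = 1·3·0 + 10·10·2 + 9·1·1 + 10·9·0 + 3·6·4 = 281 ≡ 6.
  α_i^2 mod 11 = [9, 1, 1, 4, 3].
  S_2 = Σ v_i α_i^2 r_i = 1·9·0 + 10·1·2 + 9·1·1 + 10·4·0 + 3·3·4 = 65 ≡ 10.
  S = (8, 6, 10) ≠ 0, so r is not a codeword (an error is present).
Step 3: locate the error. For a single error e at position i, S_ℓ = v_i·e·α_i^ℓ, so α_err = S_1/S_0.
  S_0^{−1} = 8^{−1} = 7 (mod 11), so α_err = 6·7 = 42 ≡ 9 = α_4. Error position i = 4.
  Consistency check: S_2/S_1 = 10·2 = 20 ≡ 9 = α_err ✓ (single-error assumption holds).
Step 4: error magnitude e = S_0/v_4 = S_0·∏_{j≠4}(α_4 − α_j) = 8·10 = 80 ≡ 3 (mod 11).
Step 5: correct position 4: c_4 = r_4 − e = 0 − 3 ≡ 8 (mod 11). Hence c = [0, 2, 1, 8, 4].
  Check: interpolating c through the α_i gives m(x) = 7 + 5·x (degree < 2) with m(α_i) = c_i for every i, so c is indeed a codeword.
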